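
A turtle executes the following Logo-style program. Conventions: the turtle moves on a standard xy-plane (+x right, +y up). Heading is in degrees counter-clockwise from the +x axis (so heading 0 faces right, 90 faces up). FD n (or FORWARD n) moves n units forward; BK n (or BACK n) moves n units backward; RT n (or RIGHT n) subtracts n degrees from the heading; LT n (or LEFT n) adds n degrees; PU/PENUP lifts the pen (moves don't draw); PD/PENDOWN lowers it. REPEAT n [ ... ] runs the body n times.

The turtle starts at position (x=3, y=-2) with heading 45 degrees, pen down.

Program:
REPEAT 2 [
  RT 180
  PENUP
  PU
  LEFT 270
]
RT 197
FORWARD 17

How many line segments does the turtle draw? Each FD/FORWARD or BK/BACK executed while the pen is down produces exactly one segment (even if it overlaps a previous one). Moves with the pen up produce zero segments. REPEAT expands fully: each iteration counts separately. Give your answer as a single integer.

Executing turtle program step by step:
Start: pos=(3,-2), heading=45, pen down
REPEAT 2 [
  -- iteration 1/2 --
  RT 180: heading 45 -> 225
  PU: pen up
  PU: pen up
  LT 270: heading 225 -> 135
  -- iteration 2/2 --
  RT 180: heading 135 -> 315
  PU: pen up
  PU: pen up
  LT 270: heading 315 -> 225
]
RT 197: heading 225 -> 28
FD 17: (3,-2) -> (18.01,5.981) [heading=28, move]
Final: pos=(18.01,5.981), heading=28, 0 segment(s) drawn
Segments drawn: 0

Answer: 0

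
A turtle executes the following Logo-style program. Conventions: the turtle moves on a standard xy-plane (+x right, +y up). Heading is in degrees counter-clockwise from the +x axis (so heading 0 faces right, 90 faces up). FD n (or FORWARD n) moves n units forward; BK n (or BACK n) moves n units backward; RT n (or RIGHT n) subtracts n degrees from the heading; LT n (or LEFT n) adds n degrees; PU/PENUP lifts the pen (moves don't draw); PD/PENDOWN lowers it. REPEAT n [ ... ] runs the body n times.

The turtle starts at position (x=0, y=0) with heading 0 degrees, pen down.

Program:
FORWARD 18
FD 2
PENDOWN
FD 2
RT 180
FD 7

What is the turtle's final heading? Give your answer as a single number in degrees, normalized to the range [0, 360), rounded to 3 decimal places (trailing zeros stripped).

Answer: 180

Derivation:
Executing turtle program step by step:
Start: pos=(0,0), heading=0, pen down
FD 18: (0,0) -> (18,0) [heading=0, draw]
FD 2: (18,0) -> (20,0) [heading=0, draw]
PD: pen down
FD 2: (20,0) -> (22,0) [heading=0, draw]
RT 180: heading 0 -> 180
FD 7: (22,0) -> (15,0) [heading=180, draw]
Final: pos=(15,0), heading=180, 4 segment(s) drawn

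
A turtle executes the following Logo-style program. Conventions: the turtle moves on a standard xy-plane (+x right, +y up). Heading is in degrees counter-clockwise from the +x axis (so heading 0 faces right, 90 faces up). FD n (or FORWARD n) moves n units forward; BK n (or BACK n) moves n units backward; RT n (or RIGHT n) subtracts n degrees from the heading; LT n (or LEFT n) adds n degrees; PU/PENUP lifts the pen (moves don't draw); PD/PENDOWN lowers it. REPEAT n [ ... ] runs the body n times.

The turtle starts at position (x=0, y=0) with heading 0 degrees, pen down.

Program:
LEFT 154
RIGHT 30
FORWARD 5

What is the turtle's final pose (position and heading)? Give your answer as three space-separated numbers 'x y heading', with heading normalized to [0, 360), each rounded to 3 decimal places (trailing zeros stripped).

Answer: -2.796 4.145 124

Derivation:
Executing turtle program step by step:
Start: pos=(0,0), heading=0, pen down
LT 154: heading 0 -> 154
RT 30: heading 154 -> 124
FD 5: (0,0) -> (-2.796,4.145) [heading=124, draw]
Final: pos=(-2.796,4.145), heading=124, 1 segment(s) drawn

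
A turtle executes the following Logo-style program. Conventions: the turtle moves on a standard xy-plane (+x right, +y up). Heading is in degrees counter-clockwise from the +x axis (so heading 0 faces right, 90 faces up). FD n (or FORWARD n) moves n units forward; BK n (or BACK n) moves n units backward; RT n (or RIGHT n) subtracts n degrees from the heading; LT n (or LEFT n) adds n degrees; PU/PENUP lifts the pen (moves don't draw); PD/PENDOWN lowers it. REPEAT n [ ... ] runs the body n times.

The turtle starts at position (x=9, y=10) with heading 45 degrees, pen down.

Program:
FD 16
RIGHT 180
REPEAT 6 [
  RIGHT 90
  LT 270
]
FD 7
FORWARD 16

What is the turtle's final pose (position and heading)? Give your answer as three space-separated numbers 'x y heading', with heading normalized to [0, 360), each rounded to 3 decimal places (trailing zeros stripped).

Answer: 4.05 5.05 225

Derivation:
Executing turtle program step by step:
Start: pos=(9,10), heading=45, pen down
FD 16: (9,10) -> (20.314,21.314) [heading=45, draw]
RT 180: heading 45 -> 225
REPEAT 6 [
  -- iteration 1/6 --
  RT 90: heading 225 -> 135
  LT 270: heading 135 -> 45
  -- iteration 2/6 --
  RT 90: heading 45 -> 315
  LT 270: heading 315 -> 225
  -- iteration 3/6 --
  RT 90: heading 225 -> 135
  LT 270: heading 135 -> 45
  -- iteration 4/6 --
  RT 90: heading 45 -> 315
  LT 270: heading 315 -> 225
  -- iteration 5/6 --
  RT 90: heading 225 -> 135
  LT 270: heading 135 -> 45
  -- iteration 6/6 --
  RT 90: heading 45 -> 315
  LT 270: heading 315 -> 225
]
FD 7: (20.314,21.314) -> (15.364,16.364) [heading=225, draw]
FD 16: (15.364,16.364) -> (4.05,5.05) [heading=225, draw]
Final: pos=(4.05,5.05), heading=225, 3 segment(s) drawn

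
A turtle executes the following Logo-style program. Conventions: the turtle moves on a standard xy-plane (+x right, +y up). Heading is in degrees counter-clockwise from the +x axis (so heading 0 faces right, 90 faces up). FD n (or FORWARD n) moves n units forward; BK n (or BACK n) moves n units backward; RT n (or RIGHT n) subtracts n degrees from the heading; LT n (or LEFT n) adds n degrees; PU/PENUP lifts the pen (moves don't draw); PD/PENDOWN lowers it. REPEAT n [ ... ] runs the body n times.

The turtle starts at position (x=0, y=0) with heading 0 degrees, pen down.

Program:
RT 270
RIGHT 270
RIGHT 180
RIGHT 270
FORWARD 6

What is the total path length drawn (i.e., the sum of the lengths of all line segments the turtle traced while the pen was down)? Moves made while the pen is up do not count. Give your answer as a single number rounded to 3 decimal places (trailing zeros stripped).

Executing turtle program step by step:
Start: pos=(0,0), heading=0, pen down
RT 270: heading 0 -> 90
RT 270: heading 90 -> 180
RT 180: heading 180 -> 0
RT 270: heading 0 -> 90
FD 6: (0,0) -> (0,6) [heading=90, draw]
Final: pos=(0,6), heading=90, 1 segment(s) drawn

Segment lengths:
  seg 1: (0,0) -> (0,6), length = 6
Total = 6

Answer: 6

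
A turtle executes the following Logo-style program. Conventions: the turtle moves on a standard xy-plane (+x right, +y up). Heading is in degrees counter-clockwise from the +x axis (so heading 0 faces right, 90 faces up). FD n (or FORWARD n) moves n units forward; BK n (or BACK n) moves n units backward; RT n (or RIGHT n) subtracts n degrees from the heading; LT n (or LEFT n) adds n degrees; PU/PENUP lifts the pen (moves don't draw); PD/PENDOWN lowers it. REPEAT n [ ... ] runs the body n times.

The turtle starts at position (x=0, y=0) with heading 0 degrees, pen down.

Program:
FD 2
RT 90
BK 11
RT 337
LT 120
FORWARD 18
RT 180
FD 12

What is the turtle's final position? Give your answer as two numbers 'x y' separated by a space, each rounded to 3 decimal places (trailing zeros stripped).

Executing turtle program step by step:
Start: pos=(0,0), heading=0, pen down
FD 2: (0,0) -> (2,0) [heading=0, draw]
RT 90: heading 0 -> 270
BK 11: (2,0) -> (2,11) [heading=270, draw]
RT 337: heading 270 -> 293
LT 120: heading 293 -> 53
FD 18: (2,11) -> (12.833,25.375) [heading=53, draw]
RT 180: heading 53 -> 233
FD 12: (12.833,25.375) -> (5.611,15.792) [heading=233, draw]
Final: pos=(5.611,15.792), heading=233, 4 segment(s) drawn

Answer: 5.611 15.792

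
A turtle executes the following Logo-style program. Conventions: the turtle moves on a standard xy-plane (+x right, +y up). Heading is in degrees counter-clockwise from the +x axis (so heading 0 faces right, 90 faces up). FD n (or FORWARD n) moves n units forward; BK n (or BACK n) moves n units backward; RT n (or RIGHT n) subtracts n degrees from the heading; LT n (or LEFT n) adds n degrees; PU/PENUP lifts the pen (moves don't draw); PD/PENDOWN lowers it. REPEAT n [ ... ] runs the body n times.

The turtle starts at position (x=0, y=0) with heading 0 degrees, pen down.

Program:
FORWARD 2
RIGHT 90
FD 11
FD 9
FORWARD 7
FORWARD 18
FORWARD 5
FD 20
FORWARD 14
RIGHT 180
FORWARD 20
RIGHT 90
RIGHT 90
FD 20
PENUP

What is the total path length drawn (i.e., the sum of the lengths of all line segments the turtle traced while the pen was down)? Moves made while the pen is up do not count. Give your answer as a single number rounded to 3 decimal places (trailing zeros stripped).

Answer: 126

Derivation:
Executing turtle program step by step:
Start: pos=(0,0), heading=0, pen down
FD 2: (0,0) -> (2,0) [heading=0, draw]
RT 90: heading 0 -> 270
FD 11: (2,0) -> (2,-11) [heading=270, draw]
FD 9: (2,-11) -> (2,-20) [heading=270, draw]
FD 7: (2,-20) -> (2,-27) [heading=270, draw]
FD 18: (2,-27) -> (2,-45) [heading=270, draw]
FD 5: (2,-45) -> (2,-50) [heading=270, draw]
FD 20: (2,-50) -> (2,-70) [heading=270, draw]
FD 14: (2,-70) -> (2,-84) [heading=270, draw]
RT 180: heading 270 -> 90
FD 20: (2,-84) -> (2,-64) [heading=90, draw]
RT 90: heading 90 -> 0
RT 90: heading 0 -> 270
FD 20: (2,-64) -> (2,-84) [heading=270, draw]
PU: pen up
Final: pos=(2,-84), heading=270, 10 segment(s) drawn

Segment lengths:
  seg 1: (0,0) -> (2,0), length = 2
  seg 2: (2,0) -> (2,-11), length = 11
  seg 3: (2,-11) -> (2,-20), length = 9
  seg 4: (2,-20) -> (2,-27), length = 7
  seg 5: (2,-27) -> (2,-45), length = 18
  seg 6: (2,-45) -> (2,-50), length = 5
  seg 7: (2,-50) -> (2,-70), length = 20
  seg 8: (2,-70) -> (2,-84), length = 14
  seg 9: (2,-84) -> (2,-64), length = 20
  seg 10: (2,-64) -> (2,-84), length = 20
Total = 126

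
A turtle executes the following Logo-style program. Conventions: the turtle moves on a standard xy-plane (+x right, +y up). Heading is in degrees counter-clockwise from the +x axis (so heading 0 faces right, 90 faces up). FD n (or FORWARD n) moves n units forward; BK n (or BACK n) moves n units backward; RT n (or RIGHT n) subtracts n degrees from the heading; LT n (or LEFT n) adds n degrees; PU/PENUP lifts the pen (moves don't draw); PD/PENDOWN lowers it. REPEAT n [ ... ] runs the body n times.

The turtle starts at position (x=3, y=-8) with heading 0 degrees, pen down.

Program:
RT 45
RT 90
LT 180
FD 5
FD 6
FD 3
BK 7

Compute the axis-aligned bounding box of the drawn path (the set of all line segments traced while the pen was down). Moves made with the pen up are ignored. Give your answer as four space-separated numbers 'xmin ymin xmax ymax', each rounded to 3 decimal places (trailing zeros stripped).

Executing turtle program step by step:
Start: pos=(3,-8), heading=0, pen down
RT 45: heading 0 -> 315
RT 90: heading 315 -> 225
LT 180: heading 225 -> 45
FD 5: (3,-8) -> (6.536,-4.464) [heading=45, draw]
FD 6: (6.536,-4.464) -> (10.778,-0.222) [heading=45, draw]
FD 3: (10.778,-0.222) -> (12.899,1.899) [heading=45, draw]
BK 7: (12.899,1.899) -> (7.95,-3.05) [heading=45, draw]
Final: pos=(7.95,-3.05), heading=45, 4 segment(s) drawn

Segment endpoints: x in {3, 6.536, 7.95, 10.778, 12.899}, y in {-8, -4.464, -3.05, -0.222, 1.899}
xmin=3, ymin=-8, xmax=12.899, ymax=1.899

Answer: 3 -8 12.899 1.899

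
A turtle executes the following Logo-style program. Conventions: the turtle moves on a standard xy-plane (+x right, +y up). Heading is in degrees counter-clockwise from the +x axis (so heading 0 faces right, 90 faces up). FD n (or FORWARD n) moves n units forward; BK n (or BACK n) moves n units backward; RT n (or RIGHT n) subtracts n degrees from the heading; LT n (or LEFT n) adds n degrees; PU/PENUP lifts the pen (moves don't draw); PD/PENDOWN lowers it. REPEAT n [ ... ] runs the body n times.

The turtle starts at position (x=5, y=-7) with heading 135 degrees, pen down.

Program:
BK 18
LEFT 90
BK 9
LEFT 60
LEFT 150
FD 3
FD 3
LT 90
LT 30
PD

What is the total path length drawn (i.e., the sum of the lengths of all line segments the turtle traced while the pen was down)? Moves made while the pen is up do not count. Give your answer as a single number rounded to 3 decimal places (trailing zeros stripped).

Answer: 33

Derivation:
Executing turtle program step by step:
Start: pos=(5,-7), heading=135, pen down
BK 18: (5,-7) -> (17.728,-19.728) [heading=135, draw]
LT 90: heading 135 -> 225
BK 9: (17.728,-19.728) -> (24.092,-13.364) [heading=225, draw]
LT 60: heading 225 -> 285
LT 150: heading 285 -> 75
FD 3: (24.092,-13.364) -> (24.868,-10.466) [heading=75, draw]
FD 3: (24.868,-10.466) -> (25.645,-7.568) [heading=75, draw]
LT 90: heading 75 -> 165
LT 30: heading 165 -> 195
PD: pen down
Final: pos=(25.645,-7.568), heading=195, 4 segment(s) drawn

Segment lengths:
  seg 1: (5,-7) -> (17.728,-19.728), length = 18
  seg 2: (17.728,-19.728) -> (24.092,-13.364), length = 9
  seg 3: (24.092,-13.364) -> (24.868,-10.466), length = 3
  seg 4: (24.868,-10.466) -> (25.645,-7.568), length = 3
Total = 33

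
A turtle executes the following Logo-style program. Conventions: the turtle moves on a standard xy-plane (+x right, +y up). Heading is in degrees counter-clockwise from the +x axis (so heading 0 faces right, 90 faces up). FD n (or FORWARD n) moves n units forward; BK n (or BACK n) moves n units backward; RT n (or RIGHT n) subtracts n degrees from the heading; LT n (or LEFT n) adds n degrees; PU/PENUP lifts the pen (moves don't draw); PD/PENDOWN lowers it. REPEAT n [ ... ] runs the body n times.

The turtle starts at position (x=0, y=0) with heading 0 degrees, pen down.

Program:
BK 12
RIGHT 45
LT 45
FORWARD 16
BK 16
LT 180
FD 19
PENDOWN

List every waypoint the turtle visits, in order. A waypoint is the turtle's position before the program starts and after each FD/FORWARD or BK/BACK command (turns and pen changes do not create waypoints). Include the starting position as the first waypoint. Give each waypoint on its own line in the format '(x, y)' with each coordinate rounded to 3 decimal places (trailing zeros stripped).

Executing turtle program step by step:
Start: pos=(0,0), heading=0, pen down
BK 12: (0,0) -> (-12,0) [heading=0, draw]
RT 45: heading 0 -> 315
LT 45: heading 315 -> 0
FD 16: (-12,0) -> (4,0) [heading=0, draw]
BK 16: (4,0) -> (-12,0) [heading=0, draw]
LT 180: heading 0 -> 180
FD 19: (-12,0) -> (-31,0) [heading=180, draw]
PD: pen down
Final: pos=(-31,0), heading=180, 4 segment(s) drawn
Waypoints (5 total):
(0, 0)
(-12, 0)
(4, 0)
(-12, 0)
(-31, 0)

Answer: (0, 0)
(-12, 0)
(4, 0)
(-12, 0)
(-31, 0)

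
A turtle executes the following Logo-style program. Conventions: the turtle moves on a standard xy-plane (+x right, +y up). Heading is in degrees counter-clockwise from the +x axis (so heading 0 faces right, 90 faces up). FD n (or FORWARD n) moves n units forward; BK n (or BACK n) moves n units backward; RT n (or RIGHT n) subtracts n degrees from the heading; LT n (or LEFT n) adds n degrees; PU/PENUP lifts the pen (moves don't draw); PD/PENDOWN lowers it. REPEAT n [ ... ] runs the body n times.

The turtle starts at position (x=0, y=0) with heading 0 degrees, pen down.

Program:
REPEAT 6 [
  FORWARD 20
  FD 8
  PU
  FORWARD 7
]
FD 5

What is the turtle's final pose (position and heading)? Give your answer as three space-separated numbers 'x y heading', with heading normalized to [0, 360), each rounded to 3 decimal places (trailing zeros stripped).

Answer: 215 0 0

Derivation:
Executing turtle program step by step:
Start: pos=(0,0), heading=0, pen down
REPEAT 6 [
  -- iteration 1/6 --
  FD 20: (0,0) -> (20,0) [heading=0, draw]
  FD 8: (20,0) -> (28,0) [heading=0, draw]
  PU: pen up
  FD 7: (28,0) -> (35,0) [heading=0, move]
  -- iteration 2/6 --
  FD 20: (35,0) -> (55,0) [heading=0, move]
  FD 8: (55,0) -> (63,0) [heading=0, move]
  PU: pen up
  FD 7: (63,0) -> (70,0) [heading=0, move]
  -- iteration 3/6 --
  FD 20: (70,0) -> (90,0) [heading=0, move]
  FD 8: (90,0) -> (98,0) [heading=0, move]
  PU: pen up
  FD 7: (98,0) -> (105,0) [heading=0, move]
  -- iteration 4/6 --
  FD 20: (105,0) -> (125,0) [heading=0, move]
  FD 8: (125,0) -> (133,0) [heading=0, move]
  PU: pen up
  FD 7: (133,0) -> (140,0) [heading=0, move]
  -- iteration 5/6 --
  FD 20: (140,0) -> (160,0) [heading=0, move]
  FD 8: (160,0) -> (168,0) [heading=0, move]
  PU: pen up
  FD 7: (168,0) -> (175,0) [heading=0, move]
  -- iteration 6/6 --
  FD 20: (175,0) -> (195,0) [heading=0, move]
  FD 8: (195,0) -> (203,0) [heading=0, move]
  PU: pen up
  FD 7: (203,0) -> (210,0) [heading=0, move]
]
FD 5: (210,0) -> (215,0) [heading=0, move]
Final: pos=(215,0), heading=0, 2 segment(s) drawn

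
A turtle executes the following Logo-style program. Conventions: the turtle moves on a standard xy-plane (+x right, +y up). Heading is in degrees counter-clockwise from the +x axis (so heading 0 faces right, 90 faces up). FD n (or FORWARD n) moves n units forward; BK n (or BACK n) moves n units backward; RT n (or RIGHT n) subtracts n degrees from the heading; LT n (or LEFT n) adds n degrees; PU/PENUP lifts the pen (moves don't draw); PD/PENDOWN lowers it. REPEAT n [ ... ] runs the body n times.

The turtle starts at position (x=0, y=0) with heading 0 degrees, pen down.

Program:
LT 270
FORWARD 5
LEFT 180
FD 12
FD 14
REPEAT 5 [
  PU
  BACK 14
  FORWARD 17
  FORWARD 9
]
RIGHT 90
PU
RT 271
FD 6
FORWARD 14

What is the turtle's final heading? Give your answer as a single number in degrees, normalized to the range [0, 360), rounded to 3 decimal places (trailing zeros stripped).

Answer: 89

Derivation:
Executing turtle program step by step:
Start: pos=(0,0), heading=0, pen down
LT 270: heading 0 -> 270
FD 5: (0,0) -> (0,-5) [heading=270, draw]
LT 180: heading 270 -> 90
FD 12: (0,-5) -> (0,7) [heading=90, draw]
FD 14: (0,7) -> (0,21) [heading=90, draw]
REPEAT 5 [
  -- iteration 1/5 --
  PU: pen up
  BK 14: (0,21) -> (0,7) [heading=90, move]
  FD 17: (0,7) -> (0,24) [heading=90, move]
  FD 9: (0,24) -> (0,33) [heading=90, move]
  -- iteration 2/5 --
  PU: pen up
  BK 14: (0,33) -> (0,19) [heading=90, move]
  FD 17: (0,19) -> (0,36) [heading=90, move]
  FD 9: (0,36) -> (0,45) [heading=90, move]
  -- iteration 3/5 --
  PU: pen up
  BK 14: (0,45) -> (0,31) [heading=90, move]
  FD 17: (0,31) -> (0,48) [heading=90, move]
  FD 9: (0,48) -> (0,57) [heading=90, move]
  -- iteration 4/5 --
  PU: pen up
  BK 14: (0,57) -> (0,43) [heading=90, move]
  FD 17: (0,43) -> (0,60) [heading=90, move]
  FD 9: (0,60) -> (0,69) [heading=90, move]
  -- iteration 5/5 --
  PU: pen up
  BK 14: (0,69) -> (0,55) [heading=90, move]
  FD 17: (0,55) -> (0,72) [heading=90, move]
  FD 9: (0,72) -> (0,81) [heading=90, move]
]
RT 90: heading 90 -> 0
PU: pen up
RT 271: heading 0 -> 89
FD 6: (0,81) -> (0.105,86.999) [heading=89, move]
FD 14: (0.105,86.999) -> (0.349,100.997) [heading=89, move]
Final: pos=(0.349,100.997), heading=89, 3 segment(s) drawn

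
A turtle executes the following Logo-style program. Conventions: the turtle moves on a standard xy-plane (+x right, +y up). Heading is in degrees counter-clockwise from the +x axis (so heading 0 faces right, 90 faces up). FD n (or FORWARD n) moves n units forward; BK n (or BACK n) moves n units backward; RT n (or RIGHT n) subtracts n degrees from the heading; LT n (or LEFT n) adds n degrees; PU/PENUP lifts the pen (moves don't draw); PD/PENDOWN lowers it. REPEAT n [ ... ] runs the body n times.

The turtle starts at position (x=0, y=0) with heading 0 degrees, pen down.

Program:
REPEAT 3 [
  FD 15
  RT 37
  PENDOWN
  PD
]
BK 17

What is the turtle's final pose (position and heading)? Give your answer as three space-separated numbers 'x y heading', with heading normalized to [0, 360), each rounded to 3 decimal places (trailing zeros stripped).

Executing turtle program step by step:
Start: pos=(0,0), heading=0, pen down
REPEAT 3 [
  -- iteration 1/3 --
  FD 15: (0,0) -> (15,0) [heading=0, draw]
  RT 37: heading 0 -> 323
  PD: pen down
  PD: pen down
  -- iteration 2/3 --
  FD 15: (15,0) -> (26.98,-9.027) [heading=323, draw]
  RT 37: heading 323 -> 286
  PD: pen down
  PD: pen down
  -- iteration 3/3 --
  FD 15: (26.98,-9.027) -> (31.114,-23.446) [heading=286, draw]
  RT 37: heading 286 -> 249
  PD: pen down
  PD: pen down
]
BK 17: (31.114,-23.446) -> (37.206,-7.575) [heading=249, draw]
Final: pos=(37.206,-7.575), heading=249, 4 segment(s) drawn

Answer: 37.206 -7.575 249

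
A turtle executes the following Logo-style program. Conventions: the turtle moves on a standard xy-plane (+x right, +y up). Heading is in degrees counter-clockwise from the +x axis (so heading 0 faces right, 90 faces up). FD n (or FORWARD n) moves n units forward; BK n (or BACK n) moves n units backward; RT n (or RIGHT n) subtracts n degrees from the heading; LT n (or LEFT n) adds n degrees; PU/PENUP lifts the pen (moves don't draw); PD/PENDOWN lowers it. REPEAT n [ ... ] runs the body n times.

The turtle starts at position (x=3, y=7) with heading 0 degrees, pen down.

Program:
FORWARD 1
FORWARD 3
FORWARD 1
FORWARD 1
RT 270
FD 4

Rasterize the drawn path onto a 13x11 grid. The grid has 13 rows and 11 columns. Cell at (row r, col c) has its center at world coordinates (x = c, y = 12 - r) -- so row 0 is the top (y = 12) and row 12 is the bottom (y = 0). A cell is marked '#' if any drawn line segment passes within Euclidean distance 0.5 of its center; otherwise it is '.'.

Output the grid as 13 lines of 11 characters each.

Answer: ...........
.........#.
.........#.
.........#.
.........#.
...#######.
...........
...........
...........
...........
...........
...........
...........

Derivation:
Segment 0: (3,7) -> (4,7)
Segment 1: (4,7) -> (7,7)
Segment 2: (7,7) -> (8,7)
Segment 3: (8,7) -> (9,7)
Segment 4: (9,7) -> (9,11)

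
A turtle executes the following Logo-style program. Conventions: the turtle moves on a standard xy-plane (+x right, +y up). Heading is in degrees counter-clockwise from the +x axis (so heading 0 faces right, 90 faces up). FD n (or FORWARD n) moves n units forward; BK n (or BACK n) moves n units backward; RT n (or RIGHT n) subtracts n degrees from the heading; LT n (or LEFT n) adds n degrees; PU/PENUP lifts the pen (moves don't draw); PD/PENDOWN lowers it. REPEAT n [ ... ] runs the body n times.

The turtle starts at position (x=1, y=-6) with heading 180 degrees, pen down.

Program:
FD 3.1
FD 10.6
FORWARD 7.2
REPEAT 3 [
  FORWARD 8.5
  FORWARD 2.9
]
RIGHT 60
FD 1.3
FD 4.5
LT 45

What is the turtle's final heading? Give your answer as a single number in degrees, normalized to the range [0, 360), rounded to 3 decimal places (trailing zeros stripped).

Executing turtle program step by step:
Start: pos=(1,-6), heading=180, pen down
FD 3.1: (1,-6) -> (-2.1,-6) [heading=180, draw]
FD 10.6: (-2.1,-6) -> (-12.7,-6) [heading=180, draw]
FD 7.2: (-12.7,-6) -> (-19.9,-6) [heading=180, draw]
REPEAT 3 [
  -- iteration 1/3 --
  FD 8.5: (-19.9,-6) -> (-28.4,-6) [heading=180, draw]
  FD 2.9: (-28.4,-6) -> (-31.3,-6) [heading=180, draw]
  -- iteration 2/3 --
  FD 8.5: (-31.3,-6) -> (-39.8,-6) [heading=180, draw]
  FD 2.9: (-39.8,-6) -> (-42.7,-6) [heading=180, draw]
  -- iteration 3/3 --
  FD 8.5: (-42.7,-6) -> (-51.2,-6) [heading=180, draw]
  FD 2.9: (-51.2,-6) -> (-54.1,-6) [heading=180, draw]
]
RT 60: heading 180 -> 120
FD 1.3: (-54.1,-6) -> (-54.75,-4.874) [heading=120, draw]
FD 4.5: (-54.75,-4.874) -> (-57,-0.977) [heading=120, draw]
LT 45: heading 120 -> 165
Final: pos=(-57,-0.977), heading=165, 11 segment(s) drawn

Answer: 165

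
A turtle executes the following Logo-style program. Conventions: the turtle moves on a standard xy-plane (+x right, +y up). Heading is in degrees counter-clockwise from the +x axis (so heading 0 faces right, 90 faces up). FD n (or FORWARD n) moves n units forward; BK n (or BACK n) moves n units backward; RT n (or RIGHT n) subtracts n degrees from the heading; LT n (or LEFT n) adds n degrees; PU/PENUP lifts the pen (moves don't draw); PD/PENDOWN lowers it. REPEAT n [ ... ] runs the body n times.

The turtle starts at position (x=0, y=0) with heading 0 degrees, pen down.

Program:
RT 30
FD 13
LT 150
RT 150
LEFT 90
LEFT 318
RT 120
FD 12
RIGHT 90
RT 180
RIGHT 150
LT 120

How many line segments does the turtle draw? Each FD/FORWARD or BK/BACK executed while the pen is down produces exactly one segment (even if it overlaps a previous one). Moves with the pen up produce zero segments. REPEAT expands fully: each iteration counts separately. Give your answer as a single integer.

Executing turtle program step by step:
Start: pos=(0,0), heading=0, pen down
RT 30: heading 0 -> 330
FD 13: (0,0) -> (11.258,-6.5) [heading=330, draw]
LT 150: heading 330 -> 120
RT 150: heading 120 -> 330
LT 90: heading 330 -> 60
LT 318: heading 60 -> 18
RT 120: heading 18 -> 258
FD 12: (11.258,-6.5) -> (8.763,-18.238) [heading=258, draw]
RT 90: heading 258 -> 168
RT 180: heading 168 -> 348
RT 150: heading 348 -> 198
LT 120: heading 198 -> 318
Final: pos=(8.763,-18.238), heading=318, 2 segment(s) drawn
Segments drawn: 2

Answer: 2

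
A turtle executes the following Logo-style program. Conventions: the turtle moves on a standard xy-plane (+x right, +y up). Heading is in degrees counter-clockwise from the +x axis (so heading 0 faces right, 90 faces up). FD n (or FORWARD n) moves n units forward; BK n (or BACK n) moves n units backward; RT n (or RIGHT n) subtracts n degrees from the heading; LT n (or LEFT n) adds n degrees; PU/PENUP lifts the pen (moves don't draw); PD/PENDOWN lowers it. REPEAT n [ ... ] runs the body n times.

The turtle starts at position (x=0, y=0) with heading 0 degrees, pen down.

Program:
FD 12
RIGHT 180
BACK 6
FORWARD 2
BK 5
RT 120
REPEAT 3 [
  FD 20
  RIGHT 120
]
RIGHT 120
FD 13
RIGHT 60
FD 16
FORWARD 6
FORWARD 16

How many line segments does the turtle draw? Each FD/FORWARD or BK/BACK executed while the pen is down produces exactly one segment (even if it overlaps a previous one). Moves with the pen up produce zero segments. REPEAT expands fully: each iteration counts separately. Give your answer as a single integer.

Answer: 11

Derivation:
Executing turtle program step by step:
Start: pos=(0,0), heading=0, pen down
FD 12: (0,0) -> (12,0) [heading=0, draw]
RT 180: heading 0 -> 180
BK 6: (12,0) -> (18,0) [heading=180, draw]
FD 2: (18,0) -> (16,0) [heading=180, draw]
BK 5: (16,0) -> (21,0) [heading=180, draw]
RT 120: heading 180 -> 60
REPEAT 3 [
  -- iteration 1/3 --
  FD 20: (21,0) -> (31,17.321) [heading=60, draw]
  RT 120: heading 60 -> 300
  -- iteration 2/3 --
  FD 20: (31,17.321) -> (41,0) [heading=300, draw]
  RT 120: heading 300 -> 180
  -- iteration 3/3 --
  FD 20: (41,0) -> (21,0) [heading=180, draw]
  RT 120: heading 180 -> 60
]
RT 120: heading 60 -> 300
FD 13: (21,0) -> (27.5,-11.258) [heading=300, draw]
RT 60: heading 300 -> 240
FD 16: (27.5,-11.258) -> (19.5,-25.115) [heading=240, draw]
FD 6: (19.5,-25.115) -> (16.5,-30.311) [heading=240, draw]
FD 16: (16.5,-30.311) -> (8.5,-44.167) [heading=240, draw]
Final: pos=(8.5,-44.167), heading=240, 11 segment(s) drawn
Segments drawn: 11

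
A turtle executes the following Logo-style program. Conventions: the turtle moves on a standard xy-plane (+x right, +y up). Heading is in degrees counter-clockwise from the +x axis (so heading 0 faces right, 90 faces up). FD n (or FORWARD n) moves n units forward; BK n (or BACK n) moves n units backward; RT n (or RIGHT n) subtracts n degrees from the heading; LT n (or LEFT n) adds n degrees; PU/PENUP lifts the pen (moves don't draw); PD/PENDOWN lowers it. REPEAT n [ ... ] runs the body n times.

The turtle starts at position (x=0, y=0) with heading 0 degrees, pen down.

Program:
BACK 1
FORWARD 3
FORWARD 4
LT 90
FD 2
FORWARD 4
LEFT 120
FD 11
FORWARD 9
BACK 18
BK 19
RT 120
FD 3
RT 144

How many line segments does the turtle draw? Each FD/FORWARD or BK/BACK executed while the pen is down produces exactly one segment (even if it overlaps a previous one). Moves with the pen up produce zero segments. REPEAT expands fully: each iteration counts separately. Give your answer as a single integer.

Answer: 10

Derivation:
Executing turtle program step by step:
Start: pos=(0,0), heading=0, pen down
BK 1: (0,0) -> (-1,0) [heading=0, draw]
FD 3: (-1,0) -> (2,0) [heading=0, draw]
FD 4: (2,0) -> (6,0) [heading=0, draw]
LT 90: heading 0 -> 90
FD 2: (6,0) -> (6,2) [heading=90, draw]
FD 4: (6,2) -> (6,6) [heading=90, draw]
LT 120: heading 90 -> 210
FD 11: (6,6) -> (-3.526,0.5) [heading=210, draw]
FD 9: (-3.526,0.5) -> (-11.321,-4) [heading=210, draw]
BK 18: (-11.321,-4) -> (4.268,5) [heading=210, draw]
BK 19: (4.268,5) -> (20.722,14.5) [heading=210, draw]
RT 120: heading 210 -> 90
FD 3: (20.722,14.5) -> (20.722,17.5) [heading=90, draw]
RT 144: heading 90 -> 306
Final: pos=(20.722,17.5), heading=306, 10 segment(s) drawn
Segments drawn: 10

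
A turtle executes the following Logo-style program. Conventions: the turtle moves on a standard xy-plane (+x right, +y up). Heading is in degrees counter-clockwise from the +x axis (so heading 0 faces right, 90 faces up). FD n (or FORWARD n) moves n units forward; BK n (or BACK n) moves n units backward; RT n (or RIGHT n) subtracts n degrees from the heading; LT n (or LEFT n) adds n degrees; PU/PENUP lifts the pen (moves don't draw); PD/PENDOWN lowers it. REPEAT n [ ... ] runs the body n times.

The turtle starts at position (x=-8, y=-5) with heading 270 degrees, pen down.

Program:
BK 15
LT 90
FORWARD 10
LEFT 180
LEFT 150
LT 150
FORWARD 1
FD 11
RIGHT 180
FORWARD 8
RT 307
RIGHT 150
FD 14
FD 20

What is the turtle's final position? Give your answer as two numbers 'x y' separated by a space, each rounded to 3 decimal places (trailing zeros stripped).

Executing turtle program step by step:
Start: pos=(-8,-5), heading=270, pen down
BK 15: (-8,-5) -> (-8,10) [heading=270, draw]
LT 90: heading 270 -> 0
FD 10: (-8,10) -> (2,10) [heading=0, draw]
LT 180: heading 0 -> 180
LT 150: heading 180 -> 330
LT 150: heading 330 -> 120
FD 1: (2,10) -> (1.5,10.866) [heading=120, draw]
FD 11: (1.5,10.866) -> (-4,20.392) [heading=120, draw]
RT 180: heading 120 -> 300
FD 8: (-4,20.392) -> (0,13.464) [heading=300, draw]
RT 307: heading 300 -> 353
RT 150: heading 353 -> 203
FD 14: (0,13.464) -> (-12.887,7.994) [heading=203, draw]
FD 20: (-12.887,7.994) -> (-31.297,0.179) [heading=203, draw]
Final: pos=(-31.297,0.179), heading=203, 7 segment(s) drawn

Answer: -31.297 0.179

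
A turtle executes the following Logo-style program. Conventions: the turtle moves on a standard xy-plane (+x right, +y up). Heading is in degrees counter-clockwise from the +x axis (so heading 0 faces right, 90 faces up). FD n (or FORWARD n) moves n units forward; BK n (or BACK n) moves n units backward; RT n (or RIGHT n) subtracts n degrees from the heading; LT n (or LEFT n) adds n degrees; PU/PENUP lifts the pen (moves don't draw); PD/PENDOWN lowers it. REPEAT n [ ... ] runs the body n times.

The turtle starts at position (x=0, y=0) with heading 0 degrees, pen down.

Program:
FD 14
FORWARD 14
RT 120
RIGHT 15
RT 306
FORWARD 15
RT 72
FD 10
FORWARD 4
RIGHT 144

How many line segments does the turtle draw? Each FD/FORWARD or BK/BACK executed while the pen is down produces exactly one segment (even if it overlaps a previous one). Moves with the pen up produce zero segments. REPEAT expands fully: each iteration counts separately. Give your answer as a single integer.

Executing turtle program step by step:
Start: pos=(0,0), heading=0, pen down
FD 14: (0,0) -> (14,0) [heading=0, draw]
FD 14: (14,0) -> (28,0) [heading=0, draw]
RT 120: heading 0 -> 240
RT 15: heading 240 -> 225
RT 306: heading 225 -> 279
FD 15: (28,0) -> (30.347,-14.815) [heading=279, draw]
RT 72: heading 279 -> 207
FD 10: (30.347,-14.815) -> (21.436,-19.355) [heading=207, draw]
FD 4: (21.436,-19.355) -> (17.872,-21.171) [heading=207, draw]
RT 144: heading 207 -> 63
Final: pos=(17.872,-21.171), heading=63, 5 segment(s) drawn
Segments drawn: 5

Answer: 5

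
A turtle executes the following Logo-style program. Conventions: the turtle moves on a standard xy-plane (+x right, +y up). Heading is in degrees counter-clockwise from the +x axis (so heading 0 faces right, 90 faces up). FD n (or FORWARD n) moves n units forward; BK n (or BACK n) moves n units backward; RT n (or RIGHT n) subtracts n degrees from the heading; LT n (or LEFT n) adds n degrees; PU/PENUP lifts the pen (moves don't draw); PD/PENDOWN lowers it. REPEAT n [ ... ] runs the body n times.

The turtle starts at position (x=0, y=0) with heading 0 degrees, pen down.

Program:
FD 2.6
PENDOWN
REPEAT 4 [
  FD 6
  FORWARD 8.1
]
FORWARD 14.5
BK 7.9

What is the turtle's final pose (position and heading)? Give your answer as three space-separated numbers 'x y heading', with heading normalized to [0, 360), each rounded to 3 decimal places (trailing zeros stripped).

Answer: 65.6 0 0

Derivation:
Executing turtle program step by step:
Start: pos=(0,0), heading=0, pen down
FD 2.6: (0,0) -> (2.6,0) [heading=0, draw]
PD: pen down
REPEAT 4 [
  -- iteration 1/4 --
  FD 6: (2.6,0) -> (8.6,0) [heading=0, draw]
  FD 8.1: (8.6,0) -> (16.7,0) [heading=0, draw]
  -- iteration 2/4 --
  FD 6: (16.7,0) -> (22.7,0) [heading=0, draw]
  FD 8.1: (22.7,0) -> (30.8,0) [heading=0, draw]
  -- iteration 3/4 --
  FD 6: (30.8,0) -> (36.8,0) [heading=0, draw]
  FD 8.1: (36.8,0) -> (44.9,0) [heading=0, draw]
  -- iteration 4/4 --
  FD 6: (44.9,0) -> (50.9,0) [heading=0, draw]
  FD 8.1: (50.9,0) -> (59,0) [heading=0, draw]
]
FD 14.5: (59,0) -> (73.5,0) [heading=0, draw]
BK 7.9: (73.5,0) -> (65.6,0) [heading=0, draw]
Final: pos=(65.6,0), heading=0, 11 segment(s) drawn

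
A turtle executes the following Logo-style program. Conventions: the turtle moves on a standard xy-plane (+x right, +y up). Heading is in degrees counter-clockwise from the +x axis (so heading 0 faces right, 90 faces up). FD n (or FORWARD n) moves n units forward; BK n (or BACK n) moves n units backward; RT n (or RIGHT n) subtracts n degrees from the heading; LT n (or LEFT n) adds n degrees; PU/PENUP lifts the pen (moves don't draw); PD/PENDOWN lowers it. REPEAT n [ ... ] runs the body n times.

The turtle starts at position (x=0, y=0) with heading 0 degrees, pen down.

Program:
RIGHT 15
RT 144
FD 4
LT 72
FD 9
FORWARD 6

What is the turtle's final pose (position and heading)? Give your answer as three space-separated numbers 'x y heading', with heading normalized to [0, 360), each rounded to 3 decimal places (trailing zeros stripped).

Answer: -2.949 -16.413 273

Derivation:
Executing turtle program step by step:
Start: pos=(0,0), heading=0, pen down
RT 15: heading 0 -> 345
RT 144: heading 345 -> 201
FD 4: (0,0) -> (-3.734,-1.433) [heading=201, draw]
LT 72: heading 201 -> 273
FD 9: (-3.734,-1.433) -> (-3.263,-10.421) [heading=273, draw]
FD 6: (-3.263,-10.421) -> (-2.949,-16.413) [heading=273, draw]
Final: pos=(-2.949,-16.413), heading=273, 3 segment(s) drawn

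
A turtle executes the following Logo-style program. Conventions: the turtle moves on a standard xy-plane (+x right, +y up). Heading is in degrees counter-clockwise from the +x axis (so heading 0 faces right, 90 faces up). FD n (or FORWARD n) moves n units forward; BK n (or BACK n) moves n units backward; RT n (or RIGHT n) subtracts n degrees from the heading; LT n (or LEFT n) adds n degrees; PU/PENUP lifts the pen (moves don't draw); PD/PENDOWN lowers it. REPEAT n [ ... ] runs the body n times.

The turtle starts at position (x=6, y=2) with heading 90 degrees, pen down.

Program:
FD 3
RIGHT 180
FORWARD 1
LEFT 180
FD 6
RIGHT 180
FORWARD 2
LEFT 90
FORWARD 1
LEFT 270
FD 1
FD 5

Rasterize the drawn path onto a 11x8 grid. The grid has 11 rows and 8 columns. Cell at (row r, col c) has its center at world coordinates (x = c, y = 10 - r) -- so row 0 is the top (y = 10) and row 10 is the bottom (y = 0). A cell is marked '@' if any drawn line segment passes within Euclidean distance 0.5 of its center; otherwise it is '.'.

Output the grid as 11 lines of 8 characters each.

Segment 0: (6,2) -> (6,5)
Segment 1: (6,5) -> (6,4)
Segment 2: (6,4) -> (6,10)
Segment 3: (6,10) -> (6,8)
Segment 4: (6,8) -> (7,8)
Segment 5: (7,8) -> (7,7)
Segment 6: (7,7) -> (7,2)

Answer: ......@.
......@.
......@@
......@@
......@@
......@@
......@@
......@@
......@@
........
........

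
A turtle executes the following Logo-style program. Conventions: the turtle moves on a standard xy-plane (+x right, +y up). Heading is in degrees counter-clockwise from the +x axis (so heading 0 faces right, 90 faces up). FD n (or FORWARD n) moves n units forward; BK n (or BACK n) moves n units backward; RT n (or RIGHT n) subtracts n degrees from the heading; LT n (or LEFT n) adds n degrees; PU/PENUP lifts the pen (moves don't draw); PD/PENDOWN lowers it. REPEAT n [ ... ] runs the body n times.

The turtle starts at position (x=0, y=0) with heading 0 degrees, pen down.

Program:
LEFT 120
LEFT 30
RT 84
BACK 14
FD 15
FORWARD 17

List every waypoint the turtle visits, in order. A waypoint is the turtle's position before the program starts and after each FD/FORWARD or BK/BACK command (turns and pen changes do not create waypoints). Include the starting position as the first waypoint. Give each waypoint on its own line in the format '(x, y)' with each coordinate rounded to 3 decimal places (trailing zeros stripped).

Answer: (0, 0)
(-5.694, -12.79)
(0.407, 0.914)
(7.321, 16.444)

Derivation:
Executing turtle program step by step:
Start: pos=(0,0), heading=0, pen down
LT 120: heading 0 -> 120
LT 30: heading 120 -> 150
RT 84: heading 150 -> 66
BK 14: (0,0) -> (-5.694,-12.79) [heading=66, draw]
FD 15: (-5.694,-12.79) -> (0.407,0.914) [heading=66, draw]
FD 17: (0.407,0.914) -> (7.321,16.444) [heading=66, draw]
Final: pos=(7.321,16.444), heading=66, 3 segment(s) drawn
Waypoints (4 total):
(0, 0)
(-5.694, -12.79)
(0.407, 0.914)
(7.321, 16.444)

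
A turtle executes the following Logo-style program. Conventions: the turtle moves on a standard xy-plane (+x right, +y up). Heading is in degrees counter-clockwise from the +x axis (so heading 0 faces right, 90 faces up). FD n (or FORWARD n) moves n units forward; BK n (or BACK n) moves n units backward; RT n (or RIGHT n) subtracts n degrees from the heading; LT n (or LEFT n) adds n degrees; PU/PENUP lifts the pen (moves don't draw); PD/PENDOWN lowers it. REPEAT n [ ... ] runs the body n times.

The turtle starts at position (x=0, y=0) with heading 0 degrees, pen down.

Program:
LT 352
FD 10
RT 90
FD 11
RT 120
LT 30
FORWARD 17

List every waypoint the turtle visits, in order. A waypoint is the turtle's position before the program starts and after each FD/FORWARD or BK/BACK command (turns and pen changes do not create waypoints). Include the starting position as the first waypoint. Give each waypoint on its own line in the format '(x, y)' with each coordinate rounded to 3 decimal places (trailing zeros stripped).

Executing turtle program step by step:
Start: pos=(0,0), heading=0, pen down
LT 352: heading 0 -> 352
FD 10: (0,0) -> (9.903,-1.392) [heading=352, draw]
RT 90: heading 352 -> 262
FD 11: (9.903,-1.392) -> (8.372,-12.285) [heading=262, draw]
RT 120: heading 262 -> 142
LT 30: heading 142 -> 172
FD 17: (8.372,-12.285) -> (-8.463,-9.919) [heading=172, draw]
Final: pos=(-8.463,-9.919), heading=172, 3 segment(s) drawn
Waypoints (4 total):
(0, 0)
(9.903, -1.392)
(8.372, -12.285)
(-8.463, -9.919)

Answer: (0, 0)
(9.903, -1.392)
(8.372, -12.285)
(-8.463, -9.919)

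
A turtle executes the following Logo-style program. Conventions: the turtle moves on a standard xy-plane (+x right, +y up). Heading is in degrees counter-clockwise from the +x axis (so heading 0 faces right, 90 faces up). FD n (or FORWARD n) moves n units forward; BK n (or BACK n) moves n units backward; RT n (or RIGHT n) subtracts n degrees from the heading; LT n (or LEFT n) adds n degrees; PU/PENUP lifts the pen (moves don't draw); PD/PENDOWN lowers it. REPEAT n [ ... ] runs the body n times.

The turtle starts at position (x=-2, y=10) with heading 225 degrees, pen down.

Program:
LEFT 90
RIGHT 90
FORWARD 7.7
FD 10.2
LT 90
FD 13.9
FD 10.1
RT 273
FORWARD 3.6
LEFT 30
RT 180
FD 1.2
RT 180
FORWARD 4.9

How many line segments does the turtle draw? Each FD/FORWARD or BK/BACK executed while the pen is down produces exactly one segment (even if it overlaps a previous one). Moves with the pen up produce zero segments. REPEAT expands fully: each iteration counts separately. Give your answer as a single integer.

Answer: 7

Derivation:
Executing turtle program step by step:
Start: pos=(-2,10), heading=225, pen down
LT 90: heading 225 -> 315
RT 90: heading 315 -> 225
FD 7.7: (-2,10) -> (-7.445,4.555) [heading=225, draw]
FD 10.2: (-7.445,4.555) -> (-14.657,-2.657) [heading=225, draw]
LT 90: heading 225 -> 315
FD 13.9: (-14.657,-2.657) -> (-4.828,-12.486) [heading=315, draw]
FD 10.1: (-4.828,-12.486) -> (2.313,-19.628) [heading=315, draw]
RT 273: heading 315 -> 42
FD 3.6: (2.313,-19.628) -> (4.989,-17.219) [heading=42, draw]
LT 30: heading 42 -> 72
RT 180: heading 72 -> 252
FD 1.2: (4.989,-17.219) -> (4.618,-18.36) [heading=252, draw]
RT 180: heading 252 -> 72
FD 4.9: (4.618,-18.36) -> (6.132,-13.7) [heading=72, draw]
Final: pos=(6.132,-13.7), heading=72, 7 segment(s) drawn
Segments drawn: 7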